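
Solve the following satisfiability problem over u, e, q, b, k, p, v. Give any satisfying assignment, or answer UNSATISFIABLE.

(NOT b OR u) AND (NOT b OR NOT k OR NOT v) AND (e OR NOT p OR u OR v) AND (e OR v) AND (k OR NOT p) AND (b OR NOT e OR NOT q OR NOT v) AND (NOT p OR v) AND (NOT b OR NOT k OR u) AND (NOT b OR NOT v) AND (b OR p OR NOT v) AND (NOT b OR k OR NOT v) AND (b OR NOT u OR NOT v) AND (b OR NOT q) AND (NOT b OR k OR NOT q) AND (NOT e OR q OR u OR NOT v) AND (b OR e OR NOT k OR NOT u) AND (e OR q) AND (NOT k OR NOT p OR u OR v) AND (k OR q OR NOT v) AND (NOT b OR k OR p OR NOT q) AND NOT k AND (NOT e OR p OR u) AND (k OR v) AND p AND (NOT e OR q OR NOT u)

Case k = True:
  Clause (NOT k) is falsified — contradiction.
Case k = False:
  (k OR NOT p) forces p = False.
  Clause (p) is falsified — contradiction.
Both cases fail, so the formula is unsatisfiable.

UNSATISFIABLE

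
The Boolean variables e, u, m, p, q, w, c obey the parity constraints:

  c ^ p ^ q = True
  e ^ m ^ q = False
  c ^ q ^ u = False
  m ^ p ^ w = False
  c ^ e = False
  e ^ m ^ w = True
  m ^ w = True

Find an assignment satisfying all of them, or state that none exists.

e = False, u = False, m = False, p = True, q = False, w = True, c = False

c ^ p ^ q = F ^ T ^ F = True ✓
e ^ m ^ q = F ^ F ^ F = False ✓
c ^ q ^ u = F ^ F ^ F = False ✓
m ^ p ^ w = F ^ T ^ T = False ✓
c ^ e = F ^ F = False ✓
e ^ m ^ w = F ^ F ^ T = True ✓
m ^ w = F ^ T = True ✓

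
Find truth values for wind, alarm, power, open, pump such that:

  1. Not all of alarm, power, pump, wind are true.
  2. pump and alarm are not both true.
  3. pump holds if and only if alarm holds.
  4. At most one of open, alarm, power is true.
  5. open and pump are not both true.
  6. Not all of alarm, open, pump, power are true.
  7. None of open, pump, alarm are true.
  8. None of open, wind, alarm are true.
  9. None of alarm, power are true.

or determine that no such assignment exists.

wind: False; alarm: False; power: False; open: False; pump: False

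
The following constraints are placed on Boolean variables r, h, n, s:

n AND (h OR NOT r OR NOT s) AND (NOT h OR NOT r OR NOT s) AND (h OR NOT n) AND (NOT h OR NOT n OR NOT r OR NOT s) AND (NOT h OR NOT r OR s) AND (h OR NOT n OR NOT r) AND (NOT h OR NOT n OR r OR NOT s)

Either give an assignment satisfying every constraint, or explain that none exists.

r: False, h: True, n: True, s: False

Unit clause (n) forces n = True.
In (h OR NOT n) only h is left, so h = True.
Try r = True:
  (NOT h OR NOT r OR NOT s) forces s = False.
  clause (NOT h OR NOT r OR s) is falsified — backtrack.
So r = False.
  then (NOT h OR NOT n OR r OR NOT s) forces s = False.
All clauses satisfied.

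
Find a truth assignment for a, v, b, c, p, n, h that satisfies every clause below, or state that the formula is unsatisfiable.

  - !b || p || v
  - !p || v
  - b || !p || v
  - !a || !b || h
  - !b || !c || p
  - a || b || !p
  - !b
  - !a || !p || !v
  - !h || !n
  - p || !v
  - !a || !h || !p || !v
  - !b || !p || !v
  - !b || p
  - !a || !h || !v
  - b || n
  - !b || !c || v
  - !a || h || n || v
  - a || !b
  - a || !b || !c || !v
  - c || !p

a=F, v=F, b=F, c=F, p=F, n=T, h=F

Unit clause (!b) forces b = False.
In (b || n) only n is left, so n = True.
In (!h || !n) only !h is left, so h = False.
Set a = False.
  then (a || b || !p) forces p = False.
  then (p || !v) forces v = False.
Set c = False.
All clauses satisfied.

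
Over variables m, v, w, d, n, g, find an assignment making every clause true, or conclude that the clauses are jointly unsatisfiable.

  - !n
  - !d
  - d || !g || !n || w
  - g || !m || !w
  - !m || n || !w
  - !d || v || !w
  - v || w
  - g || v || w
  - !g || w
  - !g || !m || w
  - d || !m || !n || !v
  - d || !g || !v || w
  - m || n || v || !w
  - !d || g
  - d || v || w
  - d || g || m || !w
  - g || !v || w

m: False; v: True; w: True; d: False; n: False; g: True

Unit clause (!n) forces n = False.
Unit clause (!d) forces d = False.
Set m = False.
Try v = False:
  (v || w) forces w = True.
  clause (m || n || v || !w) is falsified — backtrack.
So v = True.
Set w = True.
  then (d || g || m || !w) forces g = True.
All clauses satisfied.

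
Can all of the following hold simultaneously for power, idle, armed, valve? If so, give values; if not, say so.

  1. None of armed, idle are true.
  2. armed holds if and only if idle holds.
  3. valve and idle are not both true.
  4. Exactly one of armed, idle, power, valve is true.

power: True, idle: False, armed: False, valve: False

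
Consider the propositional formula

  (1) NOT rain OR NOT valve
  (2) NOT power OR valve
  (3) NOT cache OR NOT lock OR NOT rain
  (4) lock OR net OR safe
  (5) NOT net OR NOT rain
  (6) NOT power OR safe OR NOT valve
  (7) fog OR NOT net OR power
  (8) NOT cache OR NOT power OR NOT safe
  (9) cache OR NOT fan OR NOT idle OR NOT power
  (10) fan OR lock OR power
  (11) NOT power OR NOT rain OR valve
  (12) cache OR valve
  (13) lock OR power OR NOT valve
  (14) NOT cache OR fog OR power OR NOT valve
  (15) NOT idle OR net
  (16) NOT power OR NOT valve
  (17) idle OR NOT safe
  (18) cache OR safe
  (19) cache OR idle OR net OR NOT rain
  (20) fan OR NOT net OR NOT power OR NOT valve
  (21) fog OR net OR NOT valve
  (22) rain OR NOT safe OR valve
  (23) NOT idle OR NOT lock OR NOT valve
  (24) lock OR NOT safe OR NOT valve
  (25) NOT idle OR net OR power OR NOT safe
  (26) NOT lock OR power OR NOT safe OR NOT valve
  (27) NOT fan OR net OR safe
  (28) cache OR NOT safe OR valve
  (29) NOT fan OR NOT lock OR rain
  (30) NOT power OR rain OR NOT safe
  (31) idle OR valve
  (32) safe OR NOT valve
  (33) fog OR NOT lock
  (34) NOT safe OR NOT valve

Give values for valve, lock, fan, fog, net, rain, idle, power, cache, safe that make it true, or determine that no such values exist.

Set valve = False.
  then (NOT power OR valve) forces power = False.
  then (cache OR valve) forces cache = True.
  then (idle OR valve) forces idle = True.
  then (NOT idle OR net) forces net = True.
  then (NOT net OR NOT rain) forces rain = False.
  then (fog OR NOT net OR power) forces fog = True.
  then (rain OR NOT safe OR valve) forces safe = False.
Set lock = False.
  then (fan OR lock OR power) forces fan = True.
All clauses satisfied.

valve: False; lock: False; fan: True; fog: True; net: True; rain: False; idle: True; power: False; cache: True; safe: False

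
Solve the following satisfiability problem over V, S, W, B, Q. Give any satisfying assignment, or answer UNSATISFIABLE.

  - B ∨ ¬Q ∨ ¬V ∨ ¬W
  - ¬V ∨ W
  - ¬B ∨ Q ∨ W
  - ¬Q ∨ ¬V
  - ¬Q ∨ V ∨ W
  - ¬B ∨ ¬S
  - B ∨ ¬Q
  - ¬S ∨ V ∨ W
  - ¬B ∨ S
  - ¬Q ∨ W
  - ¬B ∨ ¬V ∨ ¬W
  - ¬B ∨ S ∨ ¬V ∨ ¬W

Set V = False.
Set S = True.
  then (¬B ∨ ¬S) forces B = False.
  then (B ∨ ¬Q) forces Q = False.
  then (¬S ∨ V ∨ W) forces W = True.
All clauses satisfied.

V = False; S = True; W = True; B = False; Q = False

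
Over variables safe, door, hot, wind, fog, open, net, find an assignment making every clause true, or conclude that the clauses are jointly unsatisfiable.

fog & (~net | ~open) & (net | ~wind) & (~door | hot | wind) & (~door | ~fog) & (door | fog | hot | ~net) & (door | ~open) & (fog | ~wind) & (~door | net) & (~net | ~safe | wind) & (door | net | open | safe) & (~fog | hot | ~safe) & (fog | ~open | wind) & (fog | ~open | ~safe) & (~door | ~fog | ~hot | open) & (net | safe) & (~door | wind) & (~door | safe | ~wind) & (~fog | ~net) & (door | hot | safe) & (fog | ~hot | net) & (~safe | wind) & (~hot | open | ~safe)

Case fog = True:
  (~door | ~fog) forces door = False.
  (door | ~open) forces open = False.
  (~fog | ~net) forces net = False.
  (net | ~wind) forces wind = False.
  (door | net | open | safe) forces safe = True.
  Clause (~safe | wind) is falsified — contradiction.
Case fog = False:
  Clause (fog) is falsified — contradiction.
Both cases fail, so the formula is unsatisfiable.

UNSATISFIABLE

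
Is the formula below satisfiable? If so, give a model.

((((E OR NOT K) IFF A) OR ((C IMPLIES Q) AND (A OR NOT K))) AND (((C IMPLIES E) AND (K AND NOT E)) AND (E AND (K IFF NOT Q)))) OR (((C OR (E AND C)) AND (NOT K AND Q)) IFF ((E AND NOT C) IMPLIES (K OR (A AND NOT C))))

E=F; K=F; C=T; A=T; Q=T

  ((((E OR NOT K) IFF A) OR ((C IMPLIES Q) AND (A OR NOT K))) AND (((C IMPLIES E) AND (K AND NOT E)) AND (E AND (K IFF NOT Q)))) OR (((C OR (E AND C)) AND (NOT K AND Q)) IFF ((E AND NOT C) IMPLIES (K OR (A AND NOT C)))) = True
    (((E OR NOT K) IFF A) OR ((C IMPLIES Q) AND (A OR NOT K))) AND (((C IMPLIES E) AND (K AND NOT E)) AND (E AND (K IFF NOT Q))) = False
      ((E OR NOT K) IFF A) OR ((C IMPLIES Q) AND (A OR NOT K)) = True
        (E OR NOT K) IFF A = True
          E OR NOT K = True
            NOT K = True
        (C IMPLIES Q) AND (A OR NOT K) = True
          C IMPLIES Q = True
          A OR NOT K = True
            NOT K = True
      ((C IMPLIES E) AND (K AND NOT E)) AND (E AND (K IFF NOT Q)) = False
        (C IMPLIES E) AND (K AND NOT E) = False
          C IMPLIES E = False
          K AND NOT E = False
            NOT E = True
        E AND (K IFF NOT Q) = False
          K IFF NOT Q = True
            NOT Q = False
    ((C OR (E AND C)) AND (NOT K AND Q)) IFF ((E AND NOT C) IMPLIES (K OR (A AND NOT C))) = True
      (C OR (E AND C)) AND (NOT K AND Q) = True
        C OR (E AND C) = True
          E AND C = False
        NOT K AND Q = True
          NOT K = True
      (E AND NOT C) IMPLIES (K OR (A AND NOT C)) = True
        E AND NOT C = False
          NOT C = False
        K OR (A AND NOT C) = False
          A AND NOT C = False
            NOT C = False
The formula evaluates to True.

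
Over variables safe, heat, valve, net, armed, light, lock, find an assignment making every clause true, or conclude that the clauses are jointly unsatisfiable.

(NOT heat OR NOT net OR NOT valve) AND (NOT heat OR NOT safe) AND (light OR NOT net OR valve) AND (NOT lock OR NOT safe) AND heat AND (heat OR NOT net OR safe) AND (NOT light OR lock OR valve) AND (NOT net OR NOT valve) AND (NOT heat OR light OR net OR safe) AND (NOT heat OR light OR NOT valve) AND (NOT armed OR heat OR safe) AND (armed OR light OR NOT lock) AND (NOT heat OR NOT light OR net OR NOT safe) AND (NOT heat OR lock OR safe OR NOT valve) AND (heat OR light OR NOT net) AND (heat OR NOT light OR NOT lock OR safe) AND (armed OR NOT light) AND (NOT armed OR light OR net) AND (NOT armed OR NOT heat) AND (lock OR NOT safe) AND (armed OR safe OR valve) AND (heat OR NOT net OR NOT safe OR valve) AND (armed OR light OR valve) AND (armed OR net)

The formula is unsatisfiable.

Case heat = True:
  (NOT heat OR NOT safe) forces safe = False.
  (NOT armed OR NOT heat) forces armed = False.
  (armed OR NOT light) forces light = False.
  (NOT heat OR light OR net OR safe) forces net = True.
  (NOT heat OR NOT net OR NOT valve) forces valve = False.
  Clause (light OR NOT net OR valve) is falsified — contradiction.
Case heat = False:
  Clause (heat) is falsified — contradiction.
Both cases fail, so the formula is unsatisfiable.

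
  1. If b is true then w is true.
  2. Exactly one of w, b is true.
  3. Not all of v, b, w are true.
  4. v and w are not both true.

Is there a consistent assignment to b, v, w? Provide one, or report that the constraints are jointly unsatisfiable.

b = False, v = False, w = True

  (1) b=F ⇒ w: vacuous ✓
  (2) {w, b}: 1 true — exactly one ✓
  (3) {v, b, w}: 1/3 true — not all ✓
  (4) v=F, w=T — not both ✓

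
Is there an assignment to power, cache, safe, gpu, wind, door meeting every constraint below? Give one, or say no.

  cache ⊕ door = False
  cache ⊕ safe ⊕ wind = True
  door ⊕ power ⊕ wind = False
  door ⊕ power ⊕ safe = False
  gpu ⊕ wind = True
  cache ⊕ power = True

power = False, cache = True, safe = True, gpu = False, wind = True, door = True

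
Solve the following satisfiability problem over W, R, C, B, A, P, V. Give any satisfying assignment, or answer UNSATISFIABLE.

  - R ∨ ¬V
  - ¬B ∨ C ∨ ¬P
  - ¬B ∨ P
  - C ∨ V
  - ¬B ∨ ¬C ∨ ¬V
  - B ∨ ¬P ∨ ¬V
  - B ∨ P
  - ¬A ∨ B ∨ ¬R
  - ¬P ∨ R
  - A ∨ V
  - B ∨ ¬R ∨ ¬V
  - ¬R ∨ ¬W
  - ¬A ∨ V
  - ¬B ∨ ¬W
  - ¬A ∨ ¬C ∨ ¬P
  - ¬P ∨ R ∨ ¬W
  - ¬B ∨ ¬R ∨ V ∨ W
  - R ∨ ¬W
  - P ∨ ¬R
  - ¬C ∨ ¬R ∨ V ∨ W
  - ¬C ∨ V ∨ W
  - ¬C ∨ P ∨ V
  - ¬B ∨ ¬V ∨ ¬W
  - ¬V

UNSATISFIABLE

Case A = True:
  (¬A ∨ V) forces V = True.
  Clause (¬V) is falsified — contradiction.
Case A = False:
  (A ∨ V) forces V = True.
  Clause (¬V) is falsified — contradiction.
Both cases fail, so the formula is unsatisfiable.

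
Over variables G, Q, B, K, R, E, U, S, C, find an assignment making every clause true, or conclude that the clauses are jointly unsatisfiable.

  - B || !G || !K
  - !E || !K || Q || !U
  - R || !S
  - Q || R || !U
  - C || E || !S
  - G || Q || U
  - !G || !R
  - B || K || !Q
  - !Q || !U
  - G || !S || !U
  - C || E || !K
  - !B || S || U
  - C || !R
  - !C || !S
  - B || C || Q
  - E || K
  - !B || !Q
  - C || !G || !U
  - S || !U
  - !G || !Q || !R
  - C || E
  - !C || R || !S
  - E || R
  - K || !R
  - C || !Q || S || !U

G: False; Q: True; B: False; K: True; R: False; E: True; U: False; S: False; C: True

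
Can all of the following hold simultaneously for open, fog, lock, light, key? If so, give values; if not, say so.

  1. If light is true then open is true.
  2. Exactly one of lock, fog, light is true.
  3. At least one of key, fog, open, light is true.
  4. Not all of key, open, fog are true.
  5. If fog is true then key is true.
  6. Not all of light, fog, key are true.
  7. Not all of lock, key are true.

open = True, fog = False, lock = False, light = True, key = False

  (1) light=T ⇒ open: T ✓
  (2) {lock, fog, light}: 1 true — exactly one ✓
  (3) {key, fog, open, light}: 2 true — at least one ✓
  (4) {key, open, fog}: 1/3 true — not all ✓
  (5) fog=F ⇒ key: vacuous ✓
  (6) {light, fog, key}: 1/3 true — not all ✓
  (7) {lock, key}: 0/2 true — not all ✓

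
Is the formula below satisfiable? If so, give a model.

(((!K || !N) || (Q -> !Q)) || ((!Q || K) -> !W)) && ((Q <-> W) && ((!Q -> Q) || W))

W = True, K = False, Q = True, N = False

  ((!K || !N) || (Q -> !Q)) || ((!Q || K) -> !W) = True
    (!K || !N) || (Q -> !Q) = True
      !K || !N = True
        !K = True
        !N = True
      Q -> !Q = False
        !Q = False
    (!Q || K) -> !W = True
      !Q || K = False
        !Q = False
      !W = False
  (Q <-> W) && ((!Q -> Q) || W) = True
    Q <-> W = True
    (!Q -> Q) || W = True
      !Q -> Q = True
        !Q = False
Both conjuncts True, so the formula holds.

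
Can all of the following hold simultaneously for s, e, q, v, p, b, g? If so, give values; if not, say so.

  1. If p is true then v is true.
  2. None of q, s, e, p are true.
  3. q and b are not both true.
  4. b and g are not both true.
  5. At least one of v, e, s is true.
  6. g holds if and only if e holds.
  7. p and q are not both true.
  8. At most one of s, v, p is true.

s = False, e = False, q = False, v = True, p = False, b = True, g = False

  (1) p=F ⇒ v: vacuous ✓
  (2) {q, s, e, p}: 0 true — none ✓
  (3) q=F, b=T — not both ✓
  (4) b=T, g=F — not both ✓
  (5) {v, e, s}: 1 true — at least one ✓
  (6) g=F, e=F — same ✓
  (7) p=F, q=F — not both ✓
  (8) {s, v, p}: 1 true — at most one ✓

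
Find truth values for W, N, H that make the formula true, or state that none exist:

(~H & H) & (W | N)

Unsatisfiable

Case H = True: the conjunct ~H is False.
Case H = False: the conjunct H is False.
Both cases fail — unsatisfiable.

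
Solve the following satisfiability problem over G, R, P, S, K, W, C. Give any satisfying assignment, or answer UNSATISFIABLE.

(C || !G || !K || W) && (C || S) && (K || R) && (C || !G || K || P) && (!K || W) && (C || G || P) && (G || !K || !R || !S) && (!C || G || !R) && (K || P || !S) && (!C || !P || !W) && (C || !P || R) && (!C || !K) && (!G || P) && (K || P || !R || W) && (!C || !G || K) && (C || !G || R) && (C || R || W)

G: True, R: True, P: True, S: True, K: False, W: False, C: False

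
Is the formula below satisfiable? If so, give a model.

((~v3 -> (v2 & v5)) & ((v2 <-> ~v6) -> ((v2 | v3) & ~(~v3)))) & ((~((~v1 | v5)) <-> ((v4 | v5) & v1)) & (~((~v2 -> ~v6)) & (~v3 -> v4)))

v1: False, v2: False, v3: True, v4: False, v5: True, v6: True

  (~v3 -> (v2 & v5)) & ((v2 <-> ~v6) -> ((v2 | v3) & ~(~v3))) = True
    ~v3 -> (v2 & v5) = True
      ~v3 = False
      v2 & v5 = False
    (v2 <-> ~v6) -> ((v2 | v3) & ~(~v3)) = True
      v2 <-> ~v6 = True
        ~v6 = False
      (v2 | v3) & ~(~v3) = True
        v2 | v3 = True
        ~(~v3) = True
          ~v3 = False
  (~((~v1 | v5)) <-> ((v4 | v5) & v1)) & (~((~v2 -> ~v6)) & (~v3 -> v4)) = True
    ~((~v1 | v5)) <-> ((v4 | v5) & v1) = True
      ~((~v1 | v5)) = False
        ~v1 | v5 = True
          ~v1 = True
      (v4 | v5) & v1 = False
        v4 | v5 = True
    ~((~v2 -> ~v6)) & (~v3 -> v4) = True
      ~((~v2 -> ~v6)) = True
        ~v2 -> ~v6 = False
          ~v2 = True
          ~v6 = False
      ~v3 -> v4 = True
        ~v3 = False
Both conjuncts True, so the formula holds.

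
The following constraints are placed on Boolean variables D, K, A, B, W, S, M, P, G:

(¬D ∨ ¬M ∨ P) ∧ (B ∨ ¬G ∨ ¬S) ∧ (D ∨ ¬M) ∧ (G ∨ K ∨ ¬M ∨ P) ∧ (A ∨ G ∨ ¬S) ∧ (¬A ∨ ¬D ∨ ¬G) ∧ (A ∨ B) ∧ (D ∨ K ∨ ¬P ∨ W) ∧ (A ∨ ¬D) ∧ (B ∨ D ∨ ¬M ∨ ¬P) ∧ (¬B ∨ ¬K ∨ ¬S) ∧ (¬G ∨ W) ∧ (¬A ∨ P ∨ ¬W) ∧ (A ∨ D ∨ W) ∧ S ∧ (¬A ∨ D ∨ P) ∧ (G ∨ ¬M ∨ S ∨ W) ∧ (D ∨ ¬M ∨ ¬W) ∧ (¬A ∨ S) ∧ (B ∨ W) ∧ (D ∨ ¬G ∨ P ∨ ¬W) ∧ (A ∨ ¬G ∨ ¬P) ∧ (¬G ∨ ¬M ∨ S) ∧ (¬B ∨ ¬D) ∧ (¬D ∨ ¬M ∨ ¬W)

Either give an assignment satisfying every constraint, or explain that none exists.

D=F, K=F, A=T, B=F, W=T, S=T, M=F, P=T, G=F

Unit clause (S) forces S = True.
Set D = False.
  then (D ∨ ¬M) forces M = False.
Set K = False.
Try A = False:
  (A ∨ G ∨ ¬S) forces G = True.
  (B ∨ ¬G ∨ ¬S) forces B = True.
  (¬G ∨ W) forces W = True.
  (D ∨ ¬G ∨ P ∨ ¬W) forces P = True.
  clause (A ∨ ¬G ∨ ¬P) is falsified — backtrack.
So A = True.
  then (¬A ∨ D ∨ P) forces P = True.
  then (D ∨ K ∨ ¬P ∨ W) forces W = True.
Set B = False.
  then (B ∨ ¬G ∨ ¬S) forces G = False.
All clauses satisfied.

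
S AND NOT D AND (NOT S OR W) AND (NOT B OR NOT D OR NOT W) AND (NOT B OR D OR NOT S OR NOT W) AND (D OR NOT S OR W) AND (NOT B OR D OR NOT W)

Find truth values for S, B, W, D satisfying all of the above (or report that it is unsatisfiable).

S = True, B = False, W = True, D = False

Unit clause (S) forces S = True.
Unit clause (NOT D) forces D = False.
In (NOT S OR W) only W is left, so W = True.
In (NOT B OR D OR NOT S OR NOT W) only NOT B is left, so B = False.
Check each clause:
  (S): S holds.
  (NOT D): NOT D holds.
  (NOT S OR W): W holds.
  (NOT B OR NOT D OR NOT W): NOT B holds.
  (NOT B OR D OR NOT S OR NOT W): NOT B holds.
  (D OR NOT S OR W): W holds.
  (NOT B OR D OR NOT W): NOT B holds.
All clauses satisfied.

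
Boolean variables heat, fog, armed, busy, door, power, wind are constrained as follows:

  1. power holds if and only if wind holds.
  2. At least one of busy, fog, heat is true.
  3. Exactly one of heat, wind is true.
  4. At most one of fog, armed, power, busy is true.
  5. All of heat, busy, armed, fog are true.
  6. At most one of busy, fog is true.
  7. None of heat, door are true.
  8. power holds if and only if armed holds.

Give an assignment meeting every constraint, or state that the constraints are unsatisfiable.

Unsatisfiable — no assignment works.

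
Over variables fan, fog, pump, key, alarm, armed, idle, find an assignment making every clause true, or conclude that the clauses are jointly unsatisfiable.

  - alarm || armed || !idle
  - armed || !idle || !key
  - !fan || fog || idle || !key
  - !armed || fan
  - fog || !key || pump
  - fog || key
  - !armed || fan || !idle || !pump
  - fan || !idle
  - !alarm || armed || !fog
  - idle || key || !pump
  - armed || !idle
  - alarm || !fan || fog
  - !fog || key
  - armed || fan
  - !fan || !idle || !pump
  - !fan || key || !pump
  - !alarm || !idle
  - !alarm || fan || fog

fan = True, fog = True, pump = False, key = True, alarm = True, armed = True, idle = False

Try fan = False:
  (!armed || fan) forces armed = False.
  clause (armed || fan) is falsified — backtrack.
So fan = True.
Try fog = False:
  (fog || key) forces key = True.
  (!fan || fog || idle || !key) forces idle = True.
  (armed || !idle || !key) forces armed = True.
  (fog || !key || pump) forces pump = True.
  clause (!fan || !idle || !pump) is falsified — backtrack.
So fog = True.
  then (!fog || key) forces key = True.
Set pump = False.
Set alarm = True.
  then (!alarm || armed || !fog) forces armed = True.
  then (!alarm || !idle) forces idle = False.
All clauses satisfied.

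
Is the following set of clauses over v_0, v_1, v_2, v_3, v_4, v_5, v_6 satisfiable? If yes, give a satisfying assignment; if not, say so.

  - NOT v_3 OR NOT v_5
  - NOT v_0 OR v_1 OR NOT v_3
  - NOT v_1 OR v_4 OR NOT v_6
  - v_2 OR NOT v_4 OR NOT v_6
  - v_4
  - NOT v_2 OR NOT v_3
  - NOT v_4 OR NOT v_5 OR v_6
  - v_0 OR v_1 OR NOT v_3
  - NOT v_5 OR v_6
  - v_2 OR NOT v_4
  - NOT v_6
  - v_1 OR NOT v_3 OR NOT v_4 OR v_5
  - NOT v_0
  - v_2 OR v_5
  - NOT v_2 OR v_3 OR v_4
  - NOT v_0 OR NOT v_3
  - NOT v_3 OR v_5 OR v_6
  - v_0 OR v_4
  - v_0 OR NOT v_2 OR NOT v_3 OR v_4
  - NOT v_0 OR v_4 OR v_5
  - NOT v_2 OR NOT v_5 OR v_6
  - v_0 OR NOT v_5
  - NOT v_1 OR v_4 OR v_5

Unit clause (v_4) forces v_4 = True.
In (v_2 OR NOT v_4) only v_2 is left, so v_2 = True.
Unit clause (NOT v_6) forces v_6 = False.
Unit clause (NOT v_0) forces v_0 = False.
In (NOT v_2 OR NOT v_5 OR v_6) only NOT v_5 is left, so v_5 = False.
In (NOT v_2 OR NOT v_3) only NOT v_3 is left, so v_3 = False.
Set v_1 = True.
All clauses satisfied.

v_0 = False, v_1 = True, v_2 = True, v_3 = False, v_4 = True, v_5 = False, v_6 = False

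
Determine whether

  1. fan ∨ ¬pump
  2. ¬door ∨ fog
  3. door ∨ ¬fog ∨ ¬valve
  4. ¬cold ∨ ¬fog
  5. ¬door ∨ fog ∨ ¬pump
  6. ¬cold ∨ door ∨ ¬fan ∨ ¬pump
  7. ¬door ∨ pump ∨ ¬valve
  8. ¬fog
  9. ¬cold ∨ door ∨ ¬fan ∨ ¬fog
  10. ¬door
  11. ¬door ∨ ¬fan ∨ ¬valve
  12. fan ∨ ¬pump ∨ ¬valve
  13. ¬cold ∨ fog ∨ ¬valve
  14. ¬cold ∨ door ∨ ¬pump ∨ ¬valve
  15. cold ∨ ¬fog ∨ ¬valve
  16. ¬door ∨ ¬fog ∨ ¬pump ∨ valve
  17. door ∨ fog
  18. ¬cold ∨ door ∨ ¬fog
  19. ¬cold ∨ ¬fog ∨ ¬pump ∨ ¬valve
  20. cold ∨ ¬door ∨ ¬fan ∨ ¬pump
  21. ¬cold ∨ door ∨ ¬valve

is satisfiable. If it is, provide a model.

Case door = True:
  Clause (¬door) is falsified — contradiction.
Case door = False:
  (¬fog) forces fog = False.
  Clause (door ∨ fog) is falsified — contradiction.
Both cases fail, so the formula is unsatisfiable.

UNSATISFIABLE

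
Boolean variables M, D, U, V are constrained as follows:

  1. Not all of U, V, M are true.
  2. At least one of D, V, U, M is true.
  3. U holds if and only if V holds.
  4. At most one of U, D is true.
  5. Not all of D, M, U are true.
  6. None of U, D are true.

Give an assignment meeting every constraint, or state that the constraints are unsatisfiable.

M: True, D: False, U: False, V: False

  (1) {U, V, M}: 1/3 true — not all ✓
  (2) {D, V, U, M}: 1 true — at least one ✓
  (3) U=F, V=F — same ✓
  (4) {U, D}: 0 true — at most one ✓
  (5) {D, M, U}: 1/3 true — not all ✓
  (6) {U, D}: 0 true — none ✓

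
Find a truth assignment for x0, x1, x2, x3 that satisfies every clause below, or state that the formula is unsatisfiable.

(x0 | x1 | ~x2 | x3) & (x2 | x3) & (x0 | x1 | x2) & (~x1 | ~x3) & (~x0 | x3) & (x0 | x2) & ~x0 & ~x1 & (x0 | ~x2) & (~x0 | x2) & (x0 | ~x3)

Case x0 = True:
  Clause (~x0) is falsified — contradiction.
Case x0 = False:
  (x0 | x2) forces x2 = True.
  Clause (x0 | ~x2) is falsified — contradiction.
Both cases fail, so the formula is unsatisfiable.

Unsatisfiable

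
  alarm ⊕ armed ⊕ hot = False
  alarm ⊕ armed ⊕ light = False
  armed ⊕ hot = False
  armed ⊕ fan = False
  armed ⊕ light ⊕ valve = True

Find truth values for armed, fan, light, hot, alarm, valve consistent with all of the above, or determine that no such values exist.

armed = True, fan = True, light = True, hot = True, alarm = False, valve = True

alarm ⊕ armed ⊕ hot = F ⊕ T ⊕ T = False ✓
alarm ⊕ armed ⊕ light = F ⊕ T ⊕ T = False ✓
armed ⊕ hot = T ⊕ T = False ✓
armed ⊕ fan = T ⊕ T = False ✓
armed ⊕ light ⊕ valve = T ⊕ T ⊕ T = True ✓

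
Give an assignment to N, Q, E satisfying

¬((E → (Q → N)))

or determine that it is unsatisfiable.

N = False; Q = True; E = True

  ¬((E → (Q → N))) = True
    E → (Q → N) = False
      Q → N = False
The formula evaluates to True.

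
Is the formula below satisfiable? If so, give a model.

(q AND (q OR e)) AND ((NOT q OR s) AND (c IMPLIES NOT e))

s = True, e = False, c = True, q = True

  q AND (q OR e) = True
    q OR e = True
  (NOT q OR s) AND (c IMPLIES NOT e) = True
    NOT q OR s = True
      NOT q = False
    c IMPLIES NOT e = True
      NOT e = True
Both conjuncts True, so the formula holds.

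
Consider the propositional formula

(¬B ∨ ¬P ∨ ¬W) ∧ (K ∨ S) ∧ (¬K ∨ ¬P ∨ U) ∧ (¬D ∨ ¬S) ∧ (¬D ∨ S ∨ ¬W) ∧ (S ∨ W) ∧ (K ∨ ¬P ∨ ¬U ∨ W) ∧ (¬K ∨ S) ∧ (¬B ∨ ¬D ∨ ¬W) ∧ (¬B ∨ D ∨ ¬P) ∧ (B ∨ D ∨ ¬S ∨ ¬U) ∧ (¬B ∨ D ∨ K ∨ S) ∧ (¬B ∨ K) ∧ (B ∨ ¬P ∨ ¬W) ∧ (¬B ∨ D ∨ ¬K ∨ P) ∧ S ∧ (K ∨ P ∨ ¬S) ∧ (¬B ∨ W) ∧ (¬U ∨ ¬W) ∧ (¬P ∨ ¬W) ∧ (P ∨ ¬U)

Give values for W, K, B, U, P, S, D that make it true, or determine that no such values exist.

Unit clause (S) forces S = True.
In (¬D ∨ ¬S) only ¬D is left, so D = False.
Set W = False.
  then (¬B ∨ W) forces B = False.
  then (B ∨ D ∨ ¬S ∨ ¬U) forces U = False.
Set K = False.
  then (K ∨ P ∨ ¬S) forces P = True.
All clauses satisfied.

W: False, K: False, B: False, U: False, P: True, S: True, D: False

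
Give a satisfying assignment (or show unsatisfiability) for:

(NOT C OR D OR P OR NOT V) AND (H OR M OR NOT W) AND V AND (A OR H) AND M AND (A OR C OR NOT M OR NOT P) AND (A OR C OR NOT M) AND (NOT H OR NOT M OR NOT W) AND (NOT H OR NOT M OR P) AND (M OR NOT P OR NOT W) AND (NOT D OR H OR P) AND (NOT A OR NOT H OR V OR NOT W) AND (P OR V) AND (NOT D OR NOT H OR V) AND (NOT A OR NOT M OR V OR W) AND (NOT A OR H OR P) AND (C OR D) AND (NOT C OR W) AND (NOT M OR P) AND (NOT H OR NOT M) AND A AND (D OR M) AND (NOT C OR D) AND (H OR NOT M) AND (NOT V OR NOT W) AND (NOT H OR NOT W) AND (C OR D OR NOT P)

UNSATISFIABLE

Case V = True:
  (M) forces M = True.
  (NOT M OR P) forces P = True.
  (NOT H OR NOT M) forces H = False.
  Clause (H OR NOT M) is falsified — contradiction.
Case V = False:
  Clause (V) is falsified — contradiction.
Both cases fail, so the formula is unsatisfiable.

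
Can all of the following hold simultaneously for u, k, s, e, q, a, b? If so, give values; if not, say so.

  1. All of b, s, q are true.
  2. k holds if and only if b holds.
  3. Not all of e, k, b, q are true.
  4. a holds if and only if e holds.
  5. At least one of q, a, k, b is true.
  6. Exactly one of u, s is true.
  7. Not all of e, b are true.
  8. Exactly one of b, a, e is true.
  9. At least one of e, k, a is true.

u = False, k = True, s = True, e = False, q = True, a = False, b = True

  (1) {b, s, q}: all 3 true ✓
  (2) k=T, b=T — same ✓
  (3) {e, k, b, q}: 3/4 true — not all ✓
  (4) a=F, e=F — same ✓
  (5) {q, a, k, b}: 3 true — at least one ✓
  (6) {u, s}: 1 true — exactly one ✓
  (7) {e, b}: 1/2 true — not all ✓
  (8) {b, a, e}: 1 true — exactly one ✓
  (9) {e, k, a}: 1 true — at least one ✓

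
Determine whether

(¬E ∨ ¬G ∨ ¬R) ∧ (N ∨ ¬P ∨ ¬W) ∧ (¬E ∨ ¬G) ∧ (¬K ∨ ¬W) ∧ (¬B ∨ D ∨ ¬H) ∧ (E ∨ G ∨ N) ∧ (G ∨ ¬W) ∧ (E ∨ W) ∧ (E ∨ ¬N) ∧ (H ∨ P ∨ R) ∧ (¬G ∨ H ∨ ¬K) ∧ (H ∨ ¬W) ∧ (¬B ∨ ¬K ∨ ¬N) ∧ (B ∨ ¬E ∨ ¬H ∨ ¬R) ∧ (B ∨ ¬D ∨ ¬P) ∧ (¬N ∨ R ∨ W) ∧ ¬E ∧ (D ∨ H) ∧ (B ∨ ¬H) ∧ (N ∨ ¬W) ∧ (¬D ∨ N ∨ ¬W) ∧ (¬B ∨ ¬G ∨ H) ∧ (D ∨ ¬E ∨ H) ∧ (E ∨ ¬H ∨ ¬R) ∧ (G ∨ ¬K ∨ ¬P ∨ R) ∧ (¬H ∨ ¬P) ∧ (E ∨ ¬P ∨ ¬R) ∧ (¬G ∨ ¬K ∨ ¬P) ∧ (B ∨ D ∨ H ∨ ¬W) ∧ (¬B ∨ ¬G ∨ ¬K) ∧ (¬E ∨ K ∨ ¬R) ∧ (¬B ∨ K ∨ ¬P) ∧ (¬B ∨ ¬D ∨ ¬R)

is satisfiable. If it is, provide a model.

Case N = True:
  (E ∨ ¬N) forces E = True.
  Clause (¬E) is falsified — contradiction.
Case N = False:
  (¬E) forces E = False.
  (E ∨ G ∨ N) forces G = True.
  (E ∨ W) forces W = True.
  Clause (N ∨ ¬W) is falsified — contradiction.
Both cases fail, so the formula is unsatisfiable.

UNSATISFIABLE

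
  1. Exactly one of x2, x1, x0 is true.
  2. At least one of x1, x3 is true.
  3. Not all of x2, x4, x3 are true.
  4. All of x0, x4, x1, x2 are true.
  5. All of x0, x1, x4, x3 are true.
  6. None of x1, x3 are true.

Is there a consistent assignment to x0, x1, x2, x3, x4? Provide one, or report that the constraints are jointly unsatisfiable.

Unsatisfiable — no assignment works.

Case x1 = True:
  Constraint (6) is violated (x1=T) — contradiction.
Case x1 = False:
  Constraint (4) is violated (x1=F) — contradiction.
Both cases fail — unsatisfiable.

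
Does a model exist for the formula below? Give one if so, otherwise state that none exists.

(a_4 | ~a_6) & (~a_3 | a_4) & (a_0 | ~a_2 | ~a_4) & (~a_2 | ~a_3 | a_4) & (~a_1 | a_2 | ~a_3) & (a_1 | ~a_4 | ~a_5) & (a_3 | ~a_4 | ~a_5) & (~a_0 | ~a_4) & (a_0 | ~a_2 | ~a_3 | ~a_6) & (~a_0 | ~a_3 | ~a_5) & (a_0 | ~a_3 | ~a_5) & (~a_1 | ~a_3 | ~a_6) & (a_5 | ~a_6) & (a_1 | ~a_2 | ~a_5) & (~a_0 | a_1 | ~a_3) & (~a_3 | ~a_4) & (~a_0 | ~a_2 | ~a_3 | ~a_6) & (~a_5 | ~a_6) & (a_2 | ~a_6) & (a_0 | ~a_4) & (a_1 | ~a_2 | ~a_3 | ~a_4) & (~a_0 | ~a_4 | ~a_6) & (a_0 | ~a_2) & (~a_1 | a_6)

Set a_0 = True.
  then (~a_0 | ~a_4) forces a_4 = False.
  then (a_4 | ~a_6) forces a_6 = False.
  then (~a_3 | a_4) forces a_3 = False.
  then (~a_1 | a_6) forces a_1 = False.
Set a_2 = False.
Set a_5 = True.
All clauses satisfied.

a_0=T; a_1=F; a_2=F; a_3=F; a_4=F; a_5=T; a_6=F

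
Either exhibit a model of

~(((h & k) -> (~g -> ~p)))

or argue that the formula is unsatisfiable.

g = False, h = True, k = True, p = True

  ~(((h & k) -> (~g -> ~p))) = True
    (h & k) -> (~g -> ~p) = False
      h & k = True
      ~g -> ~p = False
        ~g = True
        ~p = False
The formula evaluates to True.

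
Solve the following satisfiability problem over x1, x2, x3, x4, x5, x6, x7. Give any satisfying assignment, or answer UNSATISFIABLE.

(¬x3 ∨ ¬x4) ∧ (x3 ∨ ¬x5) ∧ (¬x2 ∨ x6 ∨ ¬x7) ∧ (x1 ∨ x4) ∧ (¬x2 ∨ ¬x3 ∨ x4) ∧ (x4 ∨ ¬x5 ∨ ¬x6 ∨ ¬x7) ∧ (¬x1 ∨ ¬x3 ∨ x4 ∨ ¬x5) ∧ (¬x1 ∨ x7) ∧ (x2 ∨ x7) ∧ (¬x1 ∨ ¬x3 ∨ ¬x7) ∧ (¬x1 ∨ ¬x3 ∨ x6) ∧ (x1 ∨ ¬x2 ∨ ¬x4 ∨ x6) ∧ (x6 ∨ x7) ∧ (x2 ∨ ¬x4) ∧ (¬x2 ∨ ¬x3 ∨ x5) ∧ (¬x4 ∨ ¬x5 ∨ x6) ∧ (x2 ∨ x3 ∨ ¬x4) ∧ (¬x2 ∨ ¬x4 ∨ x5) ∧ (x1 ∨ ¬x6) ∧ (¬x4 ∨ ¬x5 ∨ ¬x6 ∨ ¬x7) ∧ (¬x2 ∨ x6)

x1=T; x2=F; x3=F; x4=F; x5=F; x6=T; x7=T

Set x1 = True.
  then (¬x1 ∨ x7) forces x7 = True.
  then (¬x1 ∨ ¬x3 ∨ ¬x7) forces x3 = False.
  then (x3 ∨ ¬x5) forces x5 = False.
Set x2 = False.
  then (x2 ∨ ¬x4) forces x4 = False.
Set x6 = True.
All clauses satisfied.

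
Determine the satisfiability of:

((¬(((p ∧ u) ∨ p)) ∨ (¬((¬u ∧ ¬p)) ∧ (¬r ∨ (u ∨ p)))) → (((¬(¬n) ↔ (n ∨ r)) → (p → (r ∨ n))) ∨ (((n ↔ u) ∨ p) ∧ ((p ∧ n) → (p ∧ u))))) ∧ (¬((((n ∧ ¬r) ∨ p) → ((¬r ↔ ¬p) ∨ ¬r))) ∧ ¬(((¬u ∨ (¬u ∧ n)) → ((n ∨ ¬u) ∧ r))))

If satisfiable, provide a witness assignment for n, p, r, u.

Unsatisfiable — no assignment works.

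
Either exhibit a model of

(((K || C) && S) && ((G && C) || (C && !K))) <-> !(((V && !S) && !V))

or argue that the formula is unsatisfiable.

S = True, K = False, V = False, C = True, G = True

  (((K || C) && S) && ((G && C) || (C && !K))) <-> !(((V && !S) && !V)) = True
    ((K || C) && S) && ((G && C) || (C && !K)) = True
      (K || C) && S = True
        K || C = True
      (G && C) || (C && !K) = True
        G && C = True
        C && !K = True
          !K = True
    !(((V && !S) && !V)) = True
      (V && !S) && !V = False
        V && !S = False
          !S = False
        !V = True
The formula evaluates to True.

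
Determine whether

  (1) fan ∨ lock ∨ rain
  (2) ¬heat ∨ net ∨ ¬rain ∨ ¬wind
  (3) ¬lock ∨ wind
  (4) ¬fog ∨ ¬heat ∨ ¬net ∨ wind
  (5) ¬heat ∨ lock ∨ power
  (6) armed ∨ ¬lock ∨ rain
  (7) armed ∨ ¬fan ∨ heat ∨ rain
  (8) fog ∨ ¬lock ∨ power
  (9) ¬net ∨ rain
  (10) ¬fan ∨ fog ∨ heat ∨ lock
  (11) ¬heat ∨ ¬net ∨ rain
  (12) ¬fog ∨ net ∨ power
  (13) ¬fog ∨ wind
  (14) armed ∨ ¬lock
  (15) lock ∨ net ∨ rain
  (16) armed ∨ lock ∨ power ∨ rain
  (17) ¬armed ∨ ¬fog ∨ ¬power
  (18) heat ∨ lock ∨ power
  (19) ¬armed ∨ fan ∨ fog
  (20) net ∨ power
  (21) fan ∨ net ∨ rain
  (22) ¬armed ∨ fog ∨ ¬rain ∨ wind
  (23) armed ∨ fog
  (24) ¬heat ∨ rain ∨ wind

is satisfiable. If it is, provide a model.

heat=F; fan=T; armed=T; fog=F; wind=T; power=T; lock=T; rain=T; net=T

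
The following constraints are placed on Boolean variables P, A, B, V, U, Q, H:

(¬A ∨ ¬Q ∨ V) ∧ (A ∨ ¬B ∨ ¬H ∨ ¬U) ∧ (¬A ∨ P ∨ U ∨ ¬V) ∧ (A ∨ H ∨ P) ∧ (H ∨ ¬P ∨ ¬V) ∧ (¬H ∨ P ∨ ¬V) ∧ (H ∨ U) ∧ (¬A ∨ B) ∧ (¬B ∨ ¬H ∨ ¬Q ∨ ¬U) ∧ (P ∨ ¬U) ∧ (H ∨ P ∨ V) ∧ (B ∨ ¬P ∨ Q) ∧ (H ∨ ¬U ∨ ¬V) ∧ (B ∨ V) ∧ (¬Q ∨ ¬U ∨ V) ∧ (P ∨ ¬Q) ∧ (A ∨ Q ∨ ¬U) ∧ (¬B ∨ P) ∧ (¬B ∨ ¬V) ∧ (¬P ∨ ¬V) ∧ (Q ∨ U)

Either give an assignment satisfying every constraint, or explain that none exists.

P = True, A = True, B = True, V = False, U = True, Q = False, H = False

Try P = False:
  (P ∨ ¬U) forces U = False.
  (H ∨ U) forces H = True.
  (¬H ∨ P ∨ ¬V) forces V = False.
  (B ∨ V) forces B = True.
  clause (¬B ∨ P) is falsified — backtrack.
So P = True.
  then (¬P ∨ ¬V) forces V = False.
  then (B ∨ V) forces B = True.
Set A = True.
  then (¬A ∨ ¬Q ∨ V) forces Q = False.
  then (Q ∨ U) forces U = True.
Set H = False.
All clauses satisfied.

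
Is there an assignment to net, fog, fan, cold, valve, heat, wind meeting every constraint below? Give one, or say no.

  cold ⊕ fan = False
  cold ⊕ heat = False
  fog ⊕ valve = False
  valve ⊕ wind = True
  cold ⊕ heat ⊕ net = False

net: False, fog: False, fan: True, cold: True, valve: False, heat: True, wind: True

cold ⊕ fan = T ⊕ T = False ✓
cold ⊕ heat = T ⊕ T = False ✓
fog ⊕ valve = F ⊕ F = False ✓
valve ⊕ wind = F ⊕ T = True ✓
cold ⊕ heat ⊕ net = T ⊕ T ⊕ F = False ✓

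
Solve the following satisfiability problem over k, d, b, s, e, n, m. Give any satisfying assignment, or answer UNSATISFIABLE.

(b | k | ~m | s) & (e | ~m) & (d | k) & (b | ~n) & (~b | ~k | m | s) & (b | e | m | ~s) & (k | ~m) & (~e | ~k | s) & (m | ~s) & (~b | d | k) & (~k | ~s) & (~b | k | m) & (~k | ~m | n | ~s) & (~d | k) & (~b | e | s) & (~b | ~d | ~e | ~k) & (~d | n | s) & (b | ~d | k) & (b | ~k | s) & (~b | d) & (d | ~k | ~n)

Case k = True:
  (~k | ~s) forces s = False.
  (~e | ~k | s) forces e = False.
  (e | ~m) forces m = False.
  (~b | ~k | m | s) forces b = False.
  Clause (b | ~k | s) is falsified — contradiction.
Case k = False:
  (d | k) forces d = True.
  Clause (~d | k) is falsified — contradiction.
Both cases fail, so the formula is unsatisfiable.

No satisfying assignment exists.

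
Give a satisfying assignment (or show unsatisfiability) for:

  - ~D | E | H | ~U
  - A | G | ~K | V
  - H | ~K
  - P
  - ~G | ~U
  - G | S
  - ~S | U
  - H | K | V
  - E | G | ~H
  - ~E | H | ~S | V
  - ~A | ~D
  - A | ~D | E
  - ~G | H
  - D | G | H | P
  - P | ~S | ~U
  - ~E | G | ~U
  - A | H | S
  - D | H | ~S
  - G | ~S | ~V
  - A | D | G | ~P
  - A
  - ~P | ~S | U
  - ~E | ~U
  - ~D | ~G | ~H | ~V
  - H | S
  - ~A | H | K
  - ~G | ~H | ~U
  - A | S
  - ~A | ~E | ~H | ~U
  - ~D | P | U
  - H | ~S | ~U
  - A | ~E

E=F, P=T, G=T, A=T, H=T, U=F, S=F, V=F, D=F, K=T

Unit clause (P) forces P = True.
Unit clause (A) forces A = True.
In (~A | ~D) only ~D is left, so D = False.
Set E = False.
Set G = True.
  then (~G | ~U) forces U = False.
  then (~S | U) forces S = False.
  then (~G | H) forces H = True.
Set V = False.
Set K = True.
All clauses satisfied.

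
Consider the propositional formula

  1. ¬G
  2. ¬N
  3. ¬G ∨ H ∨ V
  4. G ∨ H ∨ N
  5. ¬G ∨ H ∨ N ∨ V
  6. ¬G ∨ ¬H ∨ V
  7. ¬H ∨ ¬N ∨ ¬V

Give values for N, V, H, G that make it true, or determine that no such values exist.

N = False, V = False, H = True, G = False

Unit clause (¬G) forces G = False.
Unit clause (¬N) forces N = False.
In (G ∨ H ∨ N) only H is left, so H = True.
Set V = False.
Check each clause:
  (¬G): ¬G holds.
  (¬N): ¬N holds.
  (¬G ∨ H ∨ V): ¬G holds.
  (G ∨ H ∨ N): H holds.
  (¬G ∨ H ∨ N ∨ V): ¬G holds.
  (¬G ∨ ¬H ∨ V): ¬G holds.
  (¬H ∨ ¬N ∨ ¬V): ¬N holds.
All clauses satisfied.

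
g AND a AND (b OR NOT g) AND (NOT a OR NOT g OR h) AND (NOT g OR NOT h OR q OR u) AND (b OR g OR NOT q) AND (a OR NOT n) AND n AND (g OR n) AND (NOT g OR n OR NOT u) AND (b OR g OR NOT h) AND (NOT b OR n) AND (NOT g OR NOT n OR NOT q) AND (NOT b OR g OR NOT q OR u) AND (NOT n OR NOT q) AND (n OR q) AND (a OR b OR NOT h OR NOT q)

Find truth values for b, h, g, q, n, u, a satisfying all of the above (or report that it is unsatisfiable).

Unit clause (g) forces g = True.
Unit clause (a) forces a = True.
In (b OR NOT g) only b is left, so b = True.
In (NOT a OR NOT g OR h) only h is left, so h = True.
Unit clause (n) forces n = True.
In (NOT g OR NOT n OR NOT q) only NOT q is left, so q = False.
In (NOT g OR NOT h OR q OR u) only u is left, so u = True.
All clauses satisfied.

b: True; h: True; g: True; q: False; n: True; u: True; a: True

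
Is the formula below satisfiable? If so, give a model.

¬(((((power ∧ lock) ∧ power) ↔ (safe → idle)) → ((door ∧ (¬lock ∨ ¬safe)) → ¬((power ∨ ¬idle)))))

lock=F, safe=T, idle=F, power=F, door=T

  ¬(((((power ∧ lock) ∧ power) ↔ (safe → idle)) → ((door ∧ (¬lock ∨ ¬safe)) → ¬((power ∨ ¬idle))))) = True
    (((power ∧ lock) ∧ power) ↔ (safe → idle)) → ((door ∧ (¬lock ∨ ¬safe)) → ¬((power ∨ ¬idle))) = False
      ((power ∧ lock) ∧ power) ↔ (safe → idle) = True
        (power ∧ lock) ∧ power = False
          power ∧ lock = False
        safe → idle = False
      (door ∧ (¬lock ∨ ¬safe)) → ¬((power ∨ ¬idle)) = False
        door ∧ (¬lock ∨ ¬safe) = True
          ¬lock ∨ ¬safe = True
            ¬lock = True
            ¬safe = False
        ¬((power ∨ ¬idle)) = False
          power ∨ ¬idle = True
            ¬idle = True
The formula evaluates to True.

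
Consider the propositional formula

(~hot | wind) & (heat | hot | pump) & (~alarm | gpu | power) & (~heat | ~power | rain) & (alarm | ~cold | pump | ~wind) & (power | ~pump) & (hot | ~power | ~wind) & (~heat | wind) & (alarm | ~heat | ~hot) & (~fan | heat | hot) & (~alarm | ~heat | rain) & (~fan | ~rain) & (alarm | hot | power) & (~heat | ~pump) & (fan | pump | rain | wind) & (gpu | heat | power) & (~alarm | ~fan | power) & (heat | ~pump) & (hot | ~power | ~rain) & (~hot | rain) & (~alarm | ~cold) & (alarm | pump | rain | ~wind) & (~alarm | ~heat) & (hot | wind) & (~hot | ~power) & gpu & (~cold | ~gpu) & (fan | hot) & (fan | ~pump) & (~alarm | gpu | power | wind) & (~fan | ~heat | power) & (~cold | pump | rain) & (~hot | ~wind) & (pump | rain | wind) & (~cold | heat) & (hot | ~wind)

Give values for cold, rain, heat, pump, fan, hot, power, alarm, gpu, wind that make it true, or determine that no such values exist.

UNSATISFIABLE

Case hot = True:
  (~hot | wind) forces wind = True.
  Clause (~hot | ~wind) is falsified — contradiction.
Case hot = False:
  (hot | wind) forces wind = True.
  Clause (hot | ~wind) is falsified — contradiction.
Both cases fail, so the formula is unsatisfiable.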